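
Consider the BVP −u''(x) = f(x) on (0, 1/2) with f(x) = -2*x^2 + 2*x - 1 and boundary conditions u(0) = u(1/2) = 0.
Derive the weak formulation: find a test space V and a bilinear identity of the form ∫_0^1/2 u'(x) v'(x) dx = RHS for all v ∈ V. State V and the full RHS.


V = H^1_0(0, 1/2) (so v(0) = v(1/2) = 0); weak form: ∫_0^1/2 u'v' dx = ∫_0^1/2 (-2*x^2 + 2*x - 1) v dx for all v ∈ V.

Multiply both sides by a test function v and integrate from 0 to 1/2:
  ∫_0^1/2 −u''(x) v(x) dx = ∫_0^1/2 f(x) v(x) dx.
Integrate the LHS by parts once:
  ∫_0^1/2 −u'' v dx = −[u'(x) v(x)]_0^1/2 + ∫_0^1/2 u'(x) v'(x) dx.
Thus ∫_0^1/2 u'(x) v'(x) dx = ∫_0^1/2 f(x) v(x) dx + [u'(x) v(x)]_0^1/2.
Choose V so that boundary terms are either known or forced to vanish.
u is Dirichlet: u(0) = u(1/2) = 0. Let V = H^1_0(0, 1/2); then v(0) = v(1/2) = 0, and [u' v]_0^1/2 = 0.
Weak formulation: find u (satisfying any essential BC) such that ∫_0^1/2 u'(x) v'(x) dx = ∫_0^1/2 f v dx for all v ∈ V.
Substituting f(x) = -2*x^2 + 2*x - 1, the right-hand side is ∫_0^1/2 (-2*x^2 + 2*x - 1) v dx.


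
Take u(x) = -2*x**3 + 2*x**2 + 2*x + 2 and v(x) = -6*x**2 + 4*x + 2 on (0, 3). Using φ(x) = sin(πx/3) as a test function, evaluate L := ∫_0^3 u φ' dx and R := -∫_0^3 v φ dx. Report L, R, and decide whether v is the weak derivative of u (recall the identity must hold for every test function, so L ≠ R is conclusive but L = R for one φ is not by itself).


LHS = -648/π^3 + 114/π, RHS = -648/π^3 + 114/π. Yes, v = u' weakly.

u(x) = -2*x**3 + 2*x**2 + 2*x + 2, classical derivative u'(x) = -6*x**2 + 4*x + 2.
φ(x) = sin(πx/3), so φ'(x) = π*cos(π*x/3)/3.
Note φ(0) = φ(3) = 0, so the boundary term u·φ vanishes.
LHS = ∫_0^3 u(x) φ'(x) dx = ∫_0^3 (-2*π*x^3*cos(π*x/3)/3 + 2*π*x^2*cos(π*x/3)/3 + 2*π*x*cos(π*x/3)/3 + 2*π*cos(π*x/3)/3) dx. Term by term:
  ∫_0^3 2*π*cos(π*x/3)/3 dx = 0;  ∫_0^3 -2*π*x^3*cos(π*x/3)/3 dx = -648/π^3 + 162/π;  ∫_0^3 2*π*x*cos(π*x/3)/3 dx = -12/π;
  ∫_0^3 2*π*x^2*cos(π*x/3)/3 dx = -36/π.
Sum: 0 + -648/π^3 + 162/π − 12/π − 36/π = -648/π^3 + 114/π.
So LHS = -648/π^3 + 114/π.
∫_0^3 v(x) φ(x) dx = ∫_0^3 (-6*x^2*sin(π*x/3) + 4*x*sin(π*x/3) + 2*sin(π*x/3)) dx. Term by term:
  ∫_0^3 2*sin(π*x/3) dx = 12/π;  ∫_0^3 -6*x^2*sin(π*x/3) dx = -162/π + 648/π^3;  ∫_0^3 4*x*sin(π*x/3) dx = 36/π.
Sum: 12/π + -162/π + 648/π^3 + 36/π = -114/π + 648/π^3.
So RHS = -∫_0^3 v(x) φ(x) dx = -648/π^3 + 114/π.
LHS = RHS, so the identity holds for this test φ.
Moreover u is smooth here and v(x) = u'(x) = -6*x**2 + 4*x + 2 pointwise, so the identity holds for every test function. Hence v is the weak derivative of u.


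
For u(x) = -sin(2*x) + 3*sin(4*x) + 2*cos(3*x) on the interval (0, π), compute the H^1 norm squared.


||u||_{H^1(0,π)}^2 = 1184/7 + 99*π

u'(x) = -6*sin(3*x) - 2*cos(2*x) + 12*cos(4*x).
Expand u² and (u')² and integrate term by term on (0, π), using: for integers n ≥ 1, ∫_0^π sin²(nx) dx = ∫_0^π cos²(nx) dx = π/2; for n ≠ n', ∫_0^π sin(nx)sin(n'x) dx = ∫_0^π cos(nx)cos(n'x) dx = 0; and by product-to-sum, ∫_0^π sin(nx)cos(n'x) dx = ½∫_0^π [sin((n+n')x) + sin((n−n')x)] dx, which is 0 when n+n' is even and 2n/(n²−n'²) when n+n' is odd (it need not vanish on (0, π)).
  u² squared terms: (-1)²·∫sin(2x)² dx = 1·π/2 = π/2;  (2)²·∫cos(3x)² dx = 4·π/2 = 2*π;  (3)²·∫sin(4x)² dx = 9·π/2 = 9*π/2.
  u² cross terms: 2·(-1)·(2)·∫sin(2x)·cos(3x) dx = -4·(-4/5) = 16/5;  2·(-1)·(3)·∫sin(2x)·sin(4x) dx = -6·(0) = 0;  2·(2)·(3)·∫cos(3x)·sin(4x) dx = 12·(8/7) = 96/7.
  So ∫_0^π u² dx = π/2 + 2*π + 9*π/2 + 16/5 + 0 + 96/7 = 592/35 + 7*π.
  (u')² squared terms: (-6)²·∫sin(3x)² dx = 36·π/2 = 18*π;  (-2)²·∫cos(2x)² dx = 4·π/2 = 2*π;  (12)²·∫cos(4x)² dx = 144·π/2 = 72*π.
  (u')² cross terms: 2·(-6)·(-2)·∫sin(3x)·cos(2x) dx = 24·(6/5) = 144/5;  2·(-6)·(12)·∫sin(3x)·cos(4x) dx = -144·(-6/7) = 864/7;  2·(-2)·(12)·∫cos(2x)·cos(4x) dx = -48·(0) = 0.
  So ∫_0^π (u')² dx = 18*π + 2*π + 72*π + 144/5 + 864/7 + 0 = 5328/35 + 92*π.
||u||_{H^1}^2 = (592/35 + 7*π) + (5328/35 + 92*π) = 1184/7 + 99*π.


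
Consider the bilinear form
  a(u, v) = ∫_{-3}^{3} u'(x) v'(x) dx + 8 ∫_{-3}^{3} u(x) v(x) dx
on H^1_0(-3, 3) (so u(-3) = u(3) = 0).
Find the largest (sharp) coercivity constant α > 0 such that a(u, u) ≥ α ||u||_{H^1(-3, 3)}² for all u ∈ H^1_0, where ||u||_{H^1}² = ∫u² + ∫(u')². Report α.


α = 1

Coercivity of a(·,·) on H^1_0(-3, 3) means a(u, u) ≥ α ||u||_{H^1}² for every u ∈ H^1_0.
The interval has length L = 6, and Poincaré/coercivity depend only on L. Here a(u, u) = ∫(u')² + (8)·∫u².
Here c = 8 ≥ 1, so a(u,u) = ∫(u')² + c∫u² ≥ ∫(u')² + ∫u² = ||u||_{H^1}², i.e. α = 1 works. No larger α is possible: a(u,u) ≥ α||u||_{H^1}² means (1−α)∫(u')² ≥ (α−c)∫u², and for the modes u_n = sin(nπ(x−x₀)/L) (x₀ the left endpoint) one has ∫u_n²/∫(u_n')² = (L/(nπ))² → 0, so a(u_n,u_n)/||u_n||_{H^1}² → 1. Hence the optimal constant is α = 1.
Therefore α = 1.


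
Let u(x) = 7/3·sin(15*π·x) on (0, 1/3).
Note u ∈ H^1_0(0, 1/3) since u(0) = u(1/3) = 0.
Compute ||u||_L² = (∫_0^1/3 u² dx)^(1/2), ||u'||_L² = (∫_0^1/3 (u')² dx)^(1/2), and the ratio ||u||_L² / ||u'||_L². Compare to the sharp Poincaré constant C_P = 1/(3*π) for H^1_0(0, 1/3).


||u||_L² / ||u'||_L² = 1/(15*π) < C_P = 1/(3*π).

u(x) = 7/3·sin(15*π·x), so u'(x) = 35*π*cos(15*π*x).
Writing u(x) = A·sin(kπx/L) with A = 7/3 and k = 5, use ∫_0^L sin²(kπx/L) dx = L/2 and ∫_0^L cos²(kπx/L) dx = L/2.
u² = 49/9·sin²(15*π·x) and (u')² = 1225*π^2·cos²(15*π·x), and each of sin², cos² integrates to L/2 = 1/6 over (0, 1/3).
∫_0^1/3 u² dx = 49/54, so ||u||_L² = 7*sqrt(6)/18.
∫_0^1/3 (u')² dx = 1225*π^2/6, so ||u'||_L² = 35*sqrt(6)*π/6.
Ratio ||u||_L² / ||u'||_L² = 1/(15*π).
Sharp Poincaré constant on H^1_0(0, 1/3) is C_P = L/π = 1/(3*π), achieved by sin(3*π·x).
This is the k = 5 harmonic; the ratio L/(kπ) is strictly less than C_P = L/π, consistent with the sharp inequality ||u||_L² ≤ C_P ||u'||_L².


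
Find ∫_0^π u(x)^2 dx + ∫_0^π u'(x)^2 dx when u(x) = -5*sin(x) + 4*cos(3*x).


||u||_{H^1(0,π)}^2 = 105*π

u'(x) = -12*sin(3*x) - 5*cos(x).
Expand u² and (u')² and integrate term by term on (0, π), using: for integers n ≥ 1, ∫_0^π sin²(nx) dx = ∫_0^π cos²(nx) dx = π/2; for n ≠ n', ∫_0^π sin(nx)sin(n'x) dx = ∫_0^π cos(nx)cos(n'x) dx = 0; and by product-to-sum, ∫_0^π sin(nx)cos(n'x) dx = ½∫_0^π [sin((n+n')x) + sin((n−n')x)] dx, which is 0 when n+n' is even and 2n/(n²−n'²) when n+n' is odd (it need not vanish on (0, π)).
  u² squared terms: (-5)²·∫sin(x)² dx = 25·π/2 = 25*π/2;  (4)²·∫cos(3x)² dx = 16·π/2 = 8*π.
  u² cross terms: 2·(-5)·(4)·∫sin(x)·cos(3x) dx = -40·(0) = 0.
  So ∫_0^π u² dx = 25*π/2 + 8*π + 0 = 41*π/2.
  (u')² squared terms: (-12)²·∫sin(3x)² dx = 144·π/2 = 72*π;  (-5)²·∫cos(x)² dx = 25·π/2 = 25*π/2.
  (u')² cross terms: 2·(-12)·(-5)·∫sin(3x)·cos(x) dx = 120·(0) = 0.
  So ∫_0^π (u')² dx = 72*π + 25*π/2 + 0 = 169*π/2.
||u||_{H^1}^2 = (41*π/2) + (169*π/2) = 105*π.


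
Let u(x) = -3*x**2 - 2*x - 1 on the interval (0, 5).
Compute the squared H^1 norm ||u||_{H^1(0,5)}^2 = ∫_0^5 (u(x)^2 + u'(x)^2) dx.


||u||_{H^1}^2 = 29375/3

The H^1 norm (squared) on an interval (0, L) is
  ||u||_{H^1}^2 = ∫_0^L u(x)^2 dx + ∫_0^L u'(x)^2 dx.
Compute u'(x) = -6*x - 2.
Then u(x)^2 = 9*x**4 + 12*x**3 + 10*x**2 + 4*x + 1 and u'(x)^2 = 36*x**2 + 24*x + 4.
Integrate each monomial from 0 to 5 using ∫_0^5 c·x^n dx = c·5^(n+1)/(n+1):
  ∫_0^5 u(x)^2 dx = ∫_0^5 (9*x^4 + 12*x^3 + 10*x^2 + 4*x + 1) dx. Term by term:
    ∫_0^5 9*x^4 dx = 5625;  ∫_0^5 12*x^3 dx = 1875;  ∫_0^5 10*x^2 dx = 1250/3;
    ∫_0^5 4*x dx = 50;  ∫_0^5 1 dx = 5.
  Sum: 5625 + 1875 + 1250/3 + 50 + 5 = 23915/3.
  ∫_0^5 u'(x)^2 dx = ∫_0^5 (36*x^2 + 24*x + 4) dx. Term by term:
    ∫_0^5 36*x^2 dx = 1500;  ∫_0^5 24*x dx = 300;  ∫_0^5 4 dx = 20.
  Sum: 1500 + 300 + 20 = 1820.
Adding: ||u||_{H^1}^2 = 23915/3 + 1820 = 29375/3.


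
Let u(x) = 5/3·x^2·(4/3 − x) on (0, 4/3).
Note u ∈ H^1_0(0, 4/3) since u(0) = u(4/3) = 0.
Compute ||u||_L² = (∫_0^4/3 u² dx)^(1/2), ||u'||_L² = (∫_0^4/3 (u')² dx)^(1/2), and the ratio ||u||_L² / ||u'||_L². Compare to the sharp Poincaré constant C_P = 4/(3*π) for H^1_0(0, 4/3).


||u||_L² / ||u'||_L² = 2*sqrt(14)/21 < C_P = 4/(3*π).

u(x) = 5/3·x^2·(4/3 − x), so u'(x) = 5*x*(8 - 9*x)/9.
u(x) = 5/3·x^2·(4/3 − x) vanishes at x = 0 and x = 4/3, so u ∈ H^1_0(0, 4/3). Differentiate via the product rule and integrate the resulting polynomials term by term.
  ∫_0^4/3 u² dx = ∫_0^4/3 (25*x^6/9 - 200*x^5/27 + 400*x^4/81) dx. Term by term:
    ∫_0^4/3 25*x^6/9 dx = 409600/137781;  ∫_0^4/3 -200*x^5/27 dx = -409600/59049;  ∫_0^4/3 400*x^4/81 dx = 81920/19683.
  Sum: 409600/137781 − 409600/59049 + 81920/19683 = 81920/413343.
  ∫_0^4/3 (u')² dx = ∫_0^4/3 (25*x^4 - 400*x^3/9 + 1600*x^2/81) dx. Term by term:
    ∫_0^4/3 25*x^4 dx = 5120/243;  ∫_0^4/3 -400*x^3/9 dx = -25600/729;  ∫_0^4/3 1600*x^2/81 dx = 102400/6561.
  Sum: 5120/243 − 25600/729 + 102400/6561 = 10240/6561.
∫_0^4/3 u² dx = 81920/413343, so ||u||_L² = 128*sqrt(35)/1701.
∫_0^4/3 (u')² dx = 10240/6561, so ||u'||_L² = 32*sqrt(10)/81.
Ratio ||u||_L² / ||u'||_L² = 2*sqrt(14)/21.
Sharp Poincaré constant on H^1_0(0, 4/3) is C_P = L/π = 4/(3*π), achieved by sin(3*π/4·x).
A polynomial bump cannot attain the sharp Poincaré constant (only the first sine eigenfunction does), so the ratio is strictly less than C_P, consistent with ||u||_L² ≤ C_P ||u'||_L².


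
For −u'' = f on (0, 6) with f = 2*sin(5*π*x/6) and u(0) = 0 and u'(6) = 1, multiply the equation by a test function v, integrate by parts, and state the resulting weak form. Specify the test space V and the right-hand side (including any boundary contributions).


V = {v ∈ H^1(0, 6) : v(0) = 0} (test functions vanish at x = 0 where u is specified); weak form: ∫_0^6 u'v' dx = ∫_0^6 (2*sin(5*π*x/6)) v dx + v(6) for all v ∈ V.

Multiply both sides by a test function v and integrate from 0 to 6:
  ∫_0^6 −u''(x) v(x) dx = ∫_0^6 f(x) v(x) dx.
Integrate the LHS by parts once:
  ∫_0^6 −u'' v dx = −[u'(x) v(x)]_0^6 + ∫_0^6 u'(x) v'(x) dx.
Thus ∫_0^6 u'(x) v'(x) dx = ∫_0^6 f(x) v(x) dx + [u'(x) v(x)]_0^6.
Choose V so that boundary terms are either known or forced to vanish.
Mixed BC: u(0) = 0 (Dirichlet) and u'(6) = 1 (Neumann). Define V = {v ∈ H^1(0, 6) : v(0) = 0}. Then [u' v]_0^6 = u'(6)·v(6) − u'(0)·0 = v(6).
Weak formulation: find u (satisfying any essential BC) such that ∫_0^6 u'(x) v'(x) dx = ∫_0^6 f v dx + v(6) for all v ∈ V (Dirichlet at 0 absorbed into V; Neumann datum at x = 6 contributes the boundary term).
Substituting f(x) = 2*sin(5*π*x/6), the right-hand side is ∫_0^6 (2*sin(5*π*x/6)) v dx + v(6).


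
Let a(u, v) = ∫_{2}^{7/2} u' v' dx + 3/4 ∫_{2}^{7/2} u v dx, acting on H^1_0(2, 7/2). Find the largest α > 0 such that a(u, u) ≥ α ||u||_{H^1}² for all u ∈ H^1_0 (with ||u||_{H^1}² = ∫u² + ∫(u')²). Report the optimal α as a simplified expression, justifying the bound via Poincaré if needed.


α = (27 + 16*π^2)/(4*(9 + 4*π^2))

Coercivity of a(·,·) on H^1_0(2, 7/2) means a(u, u) ≥ α ||u||_{H^1}² for every u ∈ H^1_0.
The interval has length L = 3/2, and Poincaré/coercivity depend only on L. Here a(u, u) = ∫(u')² + (3/4)·∫u².
Here 0 < c = 3/4 < 1. The condition a(u,u) ≥ α||u||_{H^1}² reads (1−α)∫(u')² ≥ (α−c)∫u². Any admissible α is ≤ 1 (rapidly oscillating u have ∫u²/∫(u')² → 0), and α = 1 would force 0 ≥ (1−c)∫u², impossible since c < 1; so 1−α > 0. By the sharp Poincaré inequality on H^1_0 of an interval of length L, ∫(u')² ≥ (π/L)²∫u² with equality for the first sine mode sin(π(x−x₀)/L) (x₀ the left endpoint), so the inequality holds for all u iff (1−α)(π/L)² ≥ α − c, i.e. α ≤ ((π/L)² + c)/((π/L)² + 1) = (1 + c(L/π)²)/(1 + (L/π)²). With (π/L)² = 4*π^2/9 and c = 3/4, the largest admissible constant is α = ((π/L)² + c)/((π/L)² + 1).
Simplifying, α = (27 + 16*π^2)/(4*(9 + 4*π^2)).


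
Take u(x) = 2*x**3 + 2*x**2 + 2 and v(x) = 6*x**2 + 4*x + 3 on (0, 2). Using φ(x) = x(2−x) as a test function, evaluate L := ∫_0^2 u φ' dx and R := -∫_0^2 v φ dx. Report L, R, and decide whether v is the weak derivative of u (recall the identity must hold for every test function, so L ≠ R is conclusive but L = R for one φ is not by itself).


LHS = -224/15, RHS = -284/15. No, v is not the weak derivative of u.

u(x) = 2*x**3 + 2*x**2 + 2, classical derivative u'(x) = 6*x**2 + 4*x.
φ(x) = x(2−x), so φ'(x) = 2 - 2*x.
Note φ(0) = φ(2) = 0, so the boundary term u·φ vanishes.
LHS = ∫_0^2 u(x) φ'(x) dx = ∫_0^2 (-4*x^4 + 4*x^2 - 4*x + 4) dx. Term by term:
  ∫_0^2 -4*x^4 dx = -128/5;  ∫_0^2 4*x^2 dx = 32/3;  ∫_0^2 -4*x dx = -8;
  ∫_0^2 4 dx = 8.
Sum: -128/5 + 32/3 − 8 + 8 = -224/15.
So LHS = -224/15.
∫_0^2 v(x) φ(x) dx = ∫_0^2 (-6*x^4 + 8*x^3 + 5*x^2 + 6*x) dx. Term by term:
  ∫_0^2 -6*x^4 dx = -192/5;  ∫_0^2 8*x^3 dx = 32;  ∫_0^2 5*x^2 dx = 40/3;
  ∫_0^2 6*x dx = 12.
Sum: -192/5 + 32 + 40/3 + 12 = 284/15.
So RHS = -∫_0^2 v(x) φ(x) dx = -284/15.
LHS − RHS = 4 ≠ 0, so the identity fails.
(For a valid weak derivative the identity must hold for EVERY test function, in particular this one. The failure shows v is NOT the weak derivative of u.)
Correct weak derivative would be u'(x) = 6*x**2 + 4*x.


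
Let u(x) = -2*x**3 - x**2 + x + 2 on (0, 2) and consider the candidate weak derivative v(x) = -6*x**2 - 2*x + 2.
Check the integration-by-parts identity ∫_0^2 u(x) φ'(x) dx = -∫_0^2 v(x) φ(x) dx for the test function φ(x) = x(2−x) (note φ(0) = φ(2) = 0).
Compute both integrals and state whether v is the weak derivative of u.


LHS = 164/15, RHS = 48/5. No, v is not the weak derivative of u.

u(x) = -2*x**3 - x**2 + x + 2, classical derivative u'(x) = -6*x**2 - 2*x + 1.
φ(x) = x(2−x), so φ'(x) = 2 - 2*x.
Note φ(0) = φ(2) = 0, so the boundary term u·φ vanishes.
LHS = ∫_0^2 u(x) φ'(x) dx = ∫_0^2 (4*x^4 - 2*x^3 - 4*x^2 - 2*x + 4) dx. Term by term:
  ∫_0^2 4*x^4 dx = 128/5;  ∫_0^2 -2*x^3 dx = -8;  ∫_0^2 -4*x^2 dx = -32/3;
  ∫_0^2 -2*x dx = -4;  ∫_0^2 4 dx = 8.
Sum: 128/5 − 8 − 32/3 − 4 + 8 = 164/15.
So LHS = 164/15.
∫_0^2 v(x) φ(x) dx = ∫_0^2 (6*x^4 - 10*x^3 - 6*x^2 + 4*x) dx. Term by term:
  ∫_0^2 6*x^4 dx = 192/5;  ∫_0^2 -10*x^3 dx = -40;  ∫_0^2 -6*x^2 dx = -16;
  ∫_0^2 4*x dx = 8.
Sum: 192/5 − 40 − 16 + 8 = -48/5.
So RHS = -∫_0^2 v(x) φ(x) dx = 48/5.
LHS − RHS = 4/3 ≠ 0, so the identity fails.
(For a valid weak derivative the identity must hold for EVERY test function, in particular this one. The failure shows v is NOT the weak derivative of u.)
Correct weak derivative would be u'(x) = -6*x**2 - 2*x + 1.


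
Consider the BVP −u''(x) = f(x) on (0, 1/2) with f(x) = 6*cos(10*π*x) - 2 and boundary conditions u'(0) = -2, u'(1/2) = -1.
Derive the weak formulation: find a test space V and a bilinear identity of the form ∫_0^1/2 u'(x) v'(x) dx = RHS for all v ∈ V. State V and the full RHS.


V = H^1(0, 1/2) (v unrestricted at boundary; u is determined up to an additive constant); weak form: ∫_0^1/2 u'v' dx = ∫_0^1/2 (6*cos(10*π*x) - 2) v dx − v(1/2) + 2·v(0) for all v ∈ V.

Multiply both sides by a test function v and integrate from 0 to 1/2:
  ∫_0^1/2 −u''(x) v(x) dx = ∫_0^1/2 f(x) v(x) dx.
Integrate the LHS by parts once:
  ∫_0^1/2 −u'' v dx = −[u'(x) v(x)]_0^1/2 + ∫_0^1/2 u'(x) v'(x) dx.
Thus ∫_0^1/2 u'(x) v'(x) dx = ∫_0^1/2 f(x) v(x) dx + [u'(x) v(x)]_0^1/2.
Choose V so that boundary terms are either known or forced to vanish.
u has inhomogeneous Neumann u'(0) = -2, u'(1/2) = -1. [u' v]_0^1/2 = (-1)·v(1/2) − (-2)·v(0) = − v(1/2) + 2·v(0). Take V = H^1(0, 1/2); boundary term becomes part of RHS.
Weak formulation: find u (satisfying any essential BC) such that ∫_0^1/2 u'(x) v'(x) dx = ∫_0^1/2 f v dx − v(1/2) + 2·v(0) for all v ∈ V (Neumann data are natural BCs: they enter the RHS as boundary terms).
Substituting f(x) = 6*cos(10*π*x) - 2, the right-hand side is ∫_0^1/2 (6*cos(10*π*x) - 2) v dx − v(1/2) + 2·v(0).
Compatibility check (pure Neumann): taking v ≡ 1 ∈ V gives 0 = ∫_0^1/2 f dx + (-1) − (-2), i.e. ∫_0^1/2 f dx must equal u'(0) − u'(1/2) = -1. Indeed ∫_0^1/2 (6*cos(10*π*x) - 2) dx = -1, so the data are compatible. The solution is then unique only up to an additive constant (fix it e.g. by requiring ∫_0^1/2 u dx = 0).


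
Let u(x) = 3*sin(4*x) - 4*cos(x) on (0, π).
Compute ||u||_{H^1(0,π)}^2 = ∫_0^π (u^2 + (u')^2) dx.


||u||_{H^1(0,π)}^2 = -128/5 + 185*π/2

u'(x) = 4*sin(x) + 12*cos(4*x).
Expand u² and (u')² and integrate term by term on (0, π), using: for integers n ≥ 1, ∫_0^π sin²(nx) dx = ∫_0^π cos²(nx) dx = π/2; for n ≠ n', ∫_0^π sin(nx)sin(n'x) dx = ∫_0^π cos(nx)cos(n'x) dx = 0; and by product-to-sum, ∫_0^π sin(nx)cos(n'x) dx = ½∫_0^π [sin((n+n')x) + sin((n−n')x)] dx, which is 0 when n+n' is even and 2n/(n²−n'²) when n+n' is odd (it need not vanish on (0, π)).
  u² squared terms: (-4)²·∫cos(x)² dx = 16·π/2 = 8*π;  (3)²·∫sin(4x)² dx = 9·π/2 = 9*π/2.
  u² cross terms: 2·(-4)·(3)·∫cos(x)·sin(4x) dx = -24·(8/15) = -64/5.
  So ∫_0^π u² dx = 8*π + 9*π/2 − 64/5 = -64/5 + 25*π/2.
  (u')² squared terms: (4)²·∫sin(x)² dx = 16·π/2 = 8*π;  (12)²·∫cos(4x)² dx = 144·π/2 = 72*π.
  (u')² cross terms: 2·(4)·(12)·∫sin(x)·cos(4x) dx = 96·(-2/15) = -64/5.
  So ∫_0^π (u')² dx = 8*π + 72*π − 64/5 = -64/5 + 80*π.
||u||_{H^1}^2 = (-64/5 + 25*π/2) + (-64/5 + 80*π) = -128/5 + 185*π/2.


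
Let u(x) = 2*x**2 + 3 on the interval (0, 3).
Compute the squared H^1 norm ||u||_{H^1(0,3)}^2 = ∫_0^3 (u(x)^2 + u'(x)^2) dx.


||u||_{H^1}^2 = 2367/5

The H^1 norm (squared) on an interval (0, L) is
  ||u||_{H^1}^2 = ∫_0^L u(x)^2 dx + ∫_0^L u'(x)^2 dx.
Compute u'(x) = 4*x.
Then u(x)^2 = 4*x**4 + 12*x**2 + 9 and u'(x)^2 = 16*x**2.
Integrate each monomial from 0 to 3 using ∫_0^3 c·x^n dx = c·3^(n+1)/(n+1):
  ∫_0^3 u(x)^2 dx = ∫_0^3 (4*x^4 + 12*x^2 + 9) dx. Term by term:
    ∫_0^3 4*x^4 dx = 972/5;  ∫_0^3 12*x^2 dx = 108;  ∫_0^3 9 dx = 27.
  Sum: 972/5 + 108 + 27 = 1647/5.
  ∫_0^3 u'(x)^2 dx = ∫_0^3 (16*x^2) dx. Term by term:
    ∫_0^3 16*x^2 dx = 144.
Adding: ||u||_{H^1}^2 = 1647/5 + 144 = 2367/5.


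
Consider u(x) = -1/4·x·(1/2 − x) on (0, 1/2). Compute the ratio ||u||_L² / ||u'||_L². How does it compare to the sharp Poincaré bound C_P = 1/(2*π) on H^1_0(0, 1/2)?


||u||_L² / ||u'||_L² = sqrt(10)/20 < C_P = 1/(2*π).

u(x) = -1/4·x·(1/2 − x), so u'(x) = x/2 - 1/8.
u(x) = -1/4·x·(1/2 − x) vanishes at x = 0 and x = 1/2, so u ∈ H^1_0(0, 1/2). Differentiate via the product rule and integrate the resulting polynomials term by term.
  ∫_0^1/2 u² dx = ∫_0^1/2 (x^4/16 - x^3/16 + x^2/64) dx. Term by term:
    ∫_0^1/2 x^4/16 dx = 1/2560;  ∫_0^1/2 -x^3/16 dx = -1/1024;  ∫_0^1/2 x^2/64 dx = 1/1536.
  Sum: 1/2560 − 1/1024 + 1/1536 = 1/15360.
  ∫_0^1/2 (u')² dx = ∫_0^1/2 (x^2/4 - x/8 + 1/64) dx. Term by term:
    ∫_0^1/2 x^2/4 dx = 1/96;  ∫_0^1/2 -x/8 dx = -1/64;  ∫_0^1/2 1/64 dx = 1/128.
  Sum: 1/96 − 1/64 + 1/128 = 1/384.
∫_0^1/2 u² dx = 1/15360, so ||u||_L² = sqrt(15)/480.
∫_0^1/2 (u')² dx = 1/384, so ||u'||_L² = sqrt(6)/48.
Ratio ||u||_L² / ||u'||_L² = sqrt(10)/20.
Sharp Poincaré constant on H^1_0(0, 1/2) is C_P = L/π = 1/(2*π), achieved by sin(2*π·x).
A polynomial bump cannot attain the sharp Poincaré constant (only the first sine eigenfunction does), so the ratio is strictly less than C_P, consistent with ||u||_L² ≤ C_P ||u'||_L².


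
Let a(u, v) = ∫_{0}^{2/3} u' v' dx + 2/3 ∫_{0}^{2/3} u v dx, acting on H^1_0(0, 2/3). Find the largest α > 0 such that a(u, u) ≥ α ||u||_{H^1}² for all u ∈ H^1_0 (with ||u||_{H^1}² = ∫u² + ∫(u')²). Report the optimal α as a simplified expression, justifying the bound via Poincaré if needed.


α = (8 + 27*π^2)/(3*(4 + 9*π^2))

Coercivity of a(·,·) on H^1_0(0, 2/3) means a(u, u) ≥ α ||u||_{H^1}² for every u ∈ H^1_0.
The interval has length L = 2/3, and Poincaré/coercivity depend only on L. Here a(u, u) = ∫(u')² + (2/3)·∫u².
Here 0 < c = 2/3 < 1. The condition a(u,u) ≥ α||u||_{H^1}² reads (1−α)∫(u')² ≥ (α−c)∫u². Any admissible α is ≤ 1 (rapidly oscillating u have ∫u²/∫(u')² → 0), and α = 1 would force 0 ≥ (1−c)∫u², impossible since c < 1; so 1−α > 0. By the sharp Poincaré inequality on H^1_0 of an interval of length L, ∫(u')² ≥ (π/L)²∫u² with equality for the first sine mode sin(π(x−x₀)/L) (x₀ the left endpoint), so the inequality holds for all u iff (1−α)(π/L)² ≥ α − c, i.e. α ≤ ((π/L)² + c)/((π/L)² + 1) = (1 + c(L/π)²)/(1 + (L/π)²). With (π/L)² = 9*π^2/4 and c = 2/3, the largest admissible constant is α = ((π/L)² + c)/((π/L)² + 1).
Simplifying, α = (8 + 27*π^2)/(3*(4 + 9*π^2)).


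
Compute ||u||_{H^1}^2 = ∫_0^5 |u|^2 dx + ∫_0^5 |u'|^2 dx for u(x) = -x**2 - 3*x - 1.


||u||_{H^1}^2 = 4925/2

The H^1 norm (squared) on an interval (0, L) is
  ||u||_{H^1}^2 = ∫_0^L u(x)^2 dx + ∫_0^L u'(x)^2 dx.
Compute u'(x) = -2*x - 3.
Then u(x)^2 = x**4 + 6*x**3 + 11*x**2 + 6*x + 1 and u'(x)^2 = 4*x**2 + 12*x + 9.
Integrate each monomial from 0 to 5 using ∫_0^5 c·x^n dx = c·5^(n+1)/(n+1):
  ∫_0^5 u(x)^2 dx = ∫_0^5 (x^4 + 6*x^3 + 11*x^2 + 6*x + 1) dx. Term by term:
    ∫_0^5 x^4 dx = 625;  ∫_0^5 6*x^3 dx = 1875/2;  ∫_0^5 11*x^2 dx = 1375/3;
    ∫_0^5 6*x dx = 75;  ∫_0^5 1 dx = 5.
  Sum: 625 + 1875/2 + 1375/3 + 75 + 5 = 12605/6.
  ∫_0^5 u'(x)^2 dx = ∫_0^5 (4*x^2 + 12*x + 9) dx. Term by term:
    ∫_0^5 4*x^2 dx = 500/3;  ∫_0^5 12*x dx = 150;  ∫_0^5 9 dx = 45.
  Sum: 500/3 + 150 + 45 = 1085/3.
Adding: ||u||_{H^1}^2 = 12605/6 + 1085/3 = 4925/2.


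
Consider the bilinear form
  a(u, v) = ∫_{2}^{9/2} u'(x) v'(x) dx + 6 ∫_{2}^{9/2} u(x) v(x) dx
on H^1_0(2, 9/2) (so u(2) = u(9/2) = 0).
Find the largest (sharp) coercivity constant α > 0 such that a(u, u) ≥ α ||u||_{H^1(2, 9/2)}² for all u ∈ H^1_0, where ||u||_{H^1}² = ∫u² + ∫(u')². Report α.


α = 1

Coercivity of a(·,·) on H^1_0(2, 9/2) means a(u, u) ≥ α ||u||_{H^1}² for every u ∈ H^1_0.
The interval has length L = 5/2, and Poincaré/coercivity depend only on L. Here a(u, u) = ∫(u')² + (6)·∫u².
Here c = 6 ≥ 1, so a(u,u) = ∫(u')² + c∫u² ≥ ∫(u')² + ∫u² = ||u||_{H^1}², i.e. α = 1 works. No larger α is possible: a(u,u) ≥ α||u||_{H^1}² means (1−α)∫(u')² ≥ (α−c)∫u², and for the modes u_n = sin(nπ(x−x₀)/L) (x₀ the left endpoint) one has ∫u_n²/∫(u_n')² = (L/(nπ))² → 0, so a(u_n,u_n)/||u_n||_{H^1}² → 1. Hence the optimal constant is α = 1.
Therefore α = 1.


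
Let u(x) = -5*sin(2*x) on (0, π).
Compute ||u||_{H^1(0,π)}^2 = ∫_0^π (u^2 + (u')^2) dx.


||u||_{H^1(0,π)}^2 = 125*π/2

u'(x) = -10*cos(2*x).
Expand u² and (u')² and integrate term by term on (0, π), using: for integers n ≥ 1, ∫_0^π sin²(nx) dx = ∫_0^π cos²(nx) dx = π/2; for n ≠ n', ∫_0^π sin(nx)sin(n'x) dx = ∫_0^π cos(nx)cos(n'x) dx = 0; and by product-to-sum, ∫_0^π sin(nx)cos(n'x) dx = ½∫_0^π [sin((n+n')x) + sin((n−n')x)] dx, which is 0 when n+n' is even and 2n/(n²−n'²) when n+n' is odd (it need not vanish on (0, π)).
  u² squared terms: (-5)²·∫sin(2x)² dx = 25·π/2 = 25*π/2.
  So ∫_0^π u² dx = 25*π/2.
  (u')² squared terms: (-10)²·∫cos(2x)² dx = 100·π/2 = 50*π.
  So ∫_0^π (u')² dx = 50*π.
||u||_{H^1}^2 = (25*π/2) + (50*π) = 125*π/2.


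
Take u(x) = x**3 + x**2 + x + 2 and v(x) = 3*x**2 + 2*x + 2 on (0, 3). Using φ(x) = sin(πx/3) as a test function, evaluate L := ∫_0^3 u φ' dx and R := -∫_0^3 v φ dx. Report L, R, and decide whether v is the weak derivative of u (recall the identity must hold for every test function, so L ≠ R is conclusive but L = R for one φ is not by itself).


LHS = -105/π + 324/π^3, RHS = -111/π + 324/π^3. No, v is not the weak derivative of u.

u(x) = x**3 + x**2 + x + 2, classical derivative u'(x) = 3*x**2 + 2*x + 1.
φ(x) = sin(πx/3), so φ'(x) = π*cos(π*x/3)/3.
Note φ(0) = φ(3) = 0, so the boundary term u·φ vanishes.
LHS = ∫_0^3 u(x) φ'(x) dx = ∫_0^3 (π*x^3*cos(π*x/3)/3 + π*x^2*cos(π*x/3)/3 + π*x*cos(π*x/3)/3 + 2*π*cos(π*x/3)/3) dx. Term by term:
  ∫_0^3 2*π*cos(π*x/3)/3 dx = 0;  ∫_0^3 π*x*cos(π*x/3)/3 dx = -6/π;  ∫_0^3 π*x^2*cos(π*x/3)/3 dx = -18/π;
  ∫_0^3 π*x^3*cos(π*x/3)/3 dx = -81/π + 324/π^3.
Sum: 0 − 6/π − 18/π + -81/π + 324/π^3 = -105/π + 324/π^3.
So LHS = -105/π + 324/π^3.
∫_0^3 v(x) φ(x) dx = ∫_0^3 (3*x^2*sin(π*x/3) + 2*x*sin(π*x/3) + 2*sin(π*x/3)) dx. Term by term:
  ∫_0^3 2*sin(π*x/3) dx = 12/π;  ∫_0^3 2*x*sin(π*x/3) dx = 18/π;  ∫_0^3 3*x^2*sin(π*x/3) dx = -324/π^3 + 81/π.
Sum: 12/π + 18/π + -324/π^3 + 81/π = -324/π^3 + 111/π.
So RHS = -∫_0^3 v(x) φ(x) dx = -111/π + 324/π^3.
LHS − RHS = 6/π ≠ 0, so the identity fails.
(For a valid weak derivative the identity must hold for EVERY test function, in particular this one. The failure shows v is NOT the weak derivative of u.)
Correct weak derivative would be u'(x) = 3*x**2 + 2*x + 1.


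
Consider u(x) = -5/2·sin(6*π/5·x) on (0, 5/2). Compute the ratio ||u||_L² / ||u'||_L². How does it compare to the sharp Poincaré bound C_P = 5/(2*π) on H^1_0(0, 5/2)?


||u||_L² / ||u'||_L² = 5/(6*π) < C_P = 5/(2*π).

u(x) = -5/2·sin(6*π/5·x), so u'(x) = -3*π*cos(6*π*x/5).
Writing u(x) = A·sin(kπx/L) with A = -5/2 and k = 3, use ∫_0^L sin²(kπx/L) dx = L/2 and ∫_0^L cos²(kπx/L) dx = L/2.
u² = 25/4·sin²(6*π/5·x) and (u')² = 9*π^2·cos²(6*π/5·x), and each of sin², cos² integrates to L/2 = 5/4 over (0, 5/2).
∫_0^5/2 u² dx = 125/16, so ||u||_L² = 5*sqrt(5)/4.
∫_0^5/2 (u')² dx = 45*π^2/4, so ||u'||_L² = 3*sqrt(5)*π/2.
Ratio ||u||_L² / ||u'||_L² = 5/(6*π).
Sharp Poincaré constant on H^1_0(0, 5/2) is C_P = L/π = 5/(2*π), achieved by sin(2*π/5·x).
This is the k = 3 harmonic; the ratio L/(kπ) is strictly less than C_P = L/π, consistent with the sharp inequality ||u||_L² ≤ C_P ||u'||_L².


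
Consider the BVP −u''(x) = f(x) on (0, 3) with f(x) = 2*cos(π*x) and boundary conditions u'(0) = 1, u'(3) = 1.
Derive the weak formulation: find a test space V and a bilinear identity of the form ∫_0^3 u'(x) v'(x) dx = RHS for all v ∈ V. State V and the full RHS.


V = H^1(0, 3) (v unrestricted at boundary; u is determined up to an additive constant); weak form: ∫_0^3 u'v' dx = ∫_0^3 (2*cos(π*x)) v dx + v(3) − v(0) for all v ∈ V.

Multiply both sides by a test function v and integrate from 0 to 3:
  ∫_0^3 −u''(x) v(x) dx = ∫_0^3 f(x) v(x) dx.
Integrate the LHS by parts once:
  ∫_0^3 −u'' v dx = −[u'(x) v(x)]_0^3 + ∫_0^3 u'(x) v'(x) dx.
Thus ∫_0^3 u'(x) v'(x) dx = ∫_0^3 f(x) v(x) dx + [u'(x) v(x)]_0^3.
Choose V so that boundary terms are either known or forced to vanish.
u has inhomogeneous Neumann u'(0) = 1, u'(3) = 1. [u' v]_0^3 = (1)·v(3) − (1)·v(0) = v(3) − v(0). Take V = H^1(0, 3); boundary term becomes part of RHS.
Weak formulation: find u (satisfying any essential BC) such that ∫_0^3 u'(x) v'(x) dx = ∫_0^3 f v dx + v(3) − v(0) for all v ∈ V (Neumann data are natural BCs: they enter the RHS as boundary terms).
Substituting f(x) = 2*cos(π*x), the right-hand side is ∫_0^3 (2*cos(π*x)) v dx + v(3) − v(0).
Compatibility check (pure Neumann): taking v ≡ 1 ∈ V gives 0 = ∫_0^3 f dx + (1) − (1), i.e. ∫_0^3 f dx must equal u'(0) − u'(3) = 0. Indeed ∫_0^3 (2*cos(π*x)) dx = 0, so the data are compatible. The solution is then unique only up to an additive constant (fix it e.g. by requiring ∫_0^3 u dx = 0).


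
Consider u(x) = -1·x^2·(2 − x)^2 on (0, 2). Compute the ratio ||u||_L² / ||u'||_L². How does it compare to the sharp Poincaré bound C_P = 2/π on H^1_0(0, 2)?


||u||_L² / ||u'||_L² = sqrt(3)/3 < C_P = 2/π.

u(x) = -1·x^2·(2 − x)^2, so u'(x) = 4*x*(-x^2 + 3*x - 2).
u(x) = -1·x^2·(2 − x)^2 vanishes at x = 0 and x = 2, so u ∈ H^1_0(0, 2). Differentiate via the product rule and integrate the resulting polynomials term by term.
  ∫_0^2 u² dx = ∫_0^2 (x^8 - 8*x^7 + 24*x^6 - 32*x^5 + 16*x^4) dx. Term by term:
    ∫_0^2 x^8 dx = 512/9;  ∫_0^2 -8*x^7 dx = -256;  ∫_0^2 24*x^6 dx = 3072/7;
    ∫_0^2 -32*x^5 dx = -1024/3;  ∫_0^2 16*x^4 dx = 512/5.
  Sum: 512/9 − 256 + 3072/7 − 1024/3 + 512/5 = 256/315.
  ∫_0^2 (u')² dx = ∫_0^2 (16*x^6 - 96*x^5 + 208*x^4 - 192*x^3 + 64*x^2) dx. Term by term:
    ∫_0^2 16*x^6 dx = 2048/7;  ∫_0^2 -96*x^5 dx = -1024;  ∫_0^2 208*x^4 dx = 6656/5;
    ∫_0^2 -192*x^3 dx = -768;  ∫_0^2 64*x^2 dx = 512/3.
  Sum: 2048/7 − 1024 + 6656/5 − 768 + 512/3 = 256/105.
∫_0^2 u² dx = 256/315, so ||u||_L² = 16*sqrt(35)/105.
∫_0^2 (u')² dx = 256/105, so ||u'||_L² = 16*sqrt(105)/105.
Ratio ||u||_L² / ||u'||_L² = sqrt(3)/3.
Sharp Poincaré constant on H^1_0(0, 2) is C_P = L/π = 2/π, achieved by sin(π/2·x).
A polynomial bump cannot attain the sharp Poincaré constant (only the first sine eigenfunction does), so the ratio is strictly less than C_P, consistent with ||u||_L² ≤ C_P ||u'||_L².


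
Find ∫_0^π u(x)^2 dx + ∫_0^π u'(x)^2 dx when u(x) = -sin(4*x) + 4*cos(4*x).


||u||_{H^1(0,π)}^2 = 289*π/2

u'(x) = -16*sin(4*x) - 4*cos(4*x).
Expand u² and (u')² and integrate term by term on (0, π), using: for integers n ≥ 1, ∫_0^π sin²(nx) dx = ∫_0^π cos²(nx) dx = π/2; for n ≠ n', ∫_0^π sin(nx)sin(n'x) dx = ∫_0^π cos(nx)cos(n'x) dx = 0; and by product-to-sum, ∫_0^π sin(nx)cos(n'x) dx = ½∫_0^π [sin((n+n')x) + sin((n−n')x)] dx, which is 0 when n+n' is even and 2n/(n²−n'²) when n+n' is odd (it need not vanish on (0, π)).
  u² squared terms: (-1)²·∫sin(4x)² dx = 1·π/2 = π/2;  (4)²·∫cos(4x)² dx = 16·π/2 = 8*π.
  u² cross terms: 2·(-1)·(4)·∫sin(4x)·cos(4x) dx = -8·(0) = 0.
  So ∫_0^π u² dx = π/2 + 8*π + 0 = 17*π/2.
  (u')² squared terms: (-16)²·∫sin(4x)² dx = 256·π/2 = 128*π;  (-4)²·∫cos(4x)² dx = 16·π/2 = 8*π.
  (u')² cross terms: 2·(-16)·(-4)·∫sin(4x)·cos(4x) dx = 128·(0) = 0.
  So ∫_0^π (u')² dx = 128*π + 8*π + 0 = 136*π.
||u||_{H^1}^2 = (17*π/2) + (136*π) = 289*π/2.


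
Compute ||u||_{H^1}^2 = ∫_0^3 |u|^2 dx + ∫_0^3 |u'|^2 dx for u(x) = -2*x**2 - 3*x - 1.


||u||_{H^1}^2 = 4317/5

The H^1 norm (squared) on an interval (0, L) is
  ||u||_{H^1}^2 = ∫_0^L u(x)^2 dx + ∫_0^L u'(x)^2 dx.
Compute u'(x) = -4*x - 3.
Then u(x)^2 = 4*x**4 + 12*x**3 + 13*x**2 + 6*x + 1 and u'(x)^2 = 16*x**2 + 24*x + 9.
Integrate each monomial from 0 to 3 using ∫_0^3 c·x^n dx = c·3^(n+1)/(n+1):
  ∫_0^3 u(x)^2 dx = ∫_0^3 (4*x^4 + 12*x^3 + 13*x^2 + 6*x + 1) dx. Term by term:
    ∫_0^3 4*x^4 dx = 972/5;  ∫_0^3 12*x^3 dx = 243;  ∫_0^3 13*x^2 dx = 117;
    ∫_0^3 6*x dx = 27;  ∫_0^3 1 dx = 3.
  Sum: 972/5 + 243 + 117 + 27 + 3 = 2922/5.
  ∫_0^3 u'(x)^2 dx = ∫_0^3 (16*x^2 + 24*x + 9) dx. Term by term:
    ∫_0^3 16*x^2 dx = 144;  ∫_0^3 24*x dx = 108;  ∫_0^3 9 dx = 27.
  Sum: 144 + 108 + 27 = 279.
Adding: ||u||_{H^1}^2 = 2922/5 + 279 = 4317/5.


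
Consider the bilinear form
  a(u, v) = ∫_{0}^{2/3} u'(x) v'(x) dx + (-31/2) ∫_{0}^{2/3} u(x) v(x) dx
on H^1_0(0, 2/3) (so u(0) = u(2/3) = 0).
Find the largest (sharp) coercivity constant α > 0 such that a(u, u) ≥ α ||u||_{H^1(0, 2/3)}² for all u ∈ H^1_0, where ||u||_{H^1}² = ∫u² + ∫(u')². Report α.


α = (-62 + 9*π^2)/(4 + 9*π^2)

Coercivity of a(·,·) on H^1_0(0, 2/3) means a(u, u) ≥ α ||u||_{H^1}² for every u ∈ H^1_0.
The interval has length L = 2/3, and Poincaré/coercivity depend only on L. Here a(u, u) = ∫(u')² + (-31/2)·∫u².
Here c = -31/2 < 0 with |c| < (π/L)² = 9*π^2/4, so coercivity still holds. The condition a(u,u) ≥ α||u||_{H^1}² reads (1−α)∫(u')² ≥ (α−c)∫u². Any admissible α is ≤ 1 (rapidly oscillating u have ∫u²/∫(u')² → 0), and α = 1 would force 0 ≥ (1−c)∫u², impossible since c < 1; so 1−α > 0. By the sharp Poincaré inequality on H^1_0 of an interval of length L, ∫(u')² ≥ (π/L)²∫u² with equality for the first sine mode sin(π(x−x₀)/L) (x₀ the left endpoint), so the inequality holds for all u iff (1−α)(π/L)² ≥ α − c, i.e. α ≤ ((π/L)² + c)/((π/L)² + 1) = (1 + c(L/π)²)/(1 + (L/π)²). (Direct route, valid since c ≤ 0: Poincaré gives c∫u² ≥ c(L/π)²∫(u')², so a(u,u) ≥ (1 + c(L/π)²)∫(u')², while ||u||_{H^1}² ≤ (1 + (L/π)²)∫(u')²; dividing yields the same α.) With (π/L)² = 9*π^2/4 and c = -31/2, the largest admissible constant is α = ((π/L)² + c)/((π/L)² + 1).
Simplifying, α = (-62 + 9*π^2)/(4 + 9*π^2).


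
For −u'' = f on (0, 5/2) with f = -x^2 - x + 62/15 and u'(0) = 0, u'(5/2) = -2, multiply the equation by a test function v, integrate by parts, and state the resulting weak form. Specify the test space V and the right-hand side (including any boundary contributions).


V = H^1(0, 5/2) (v unrestricted at boundary; u is determined up to an additive constant); weak form: ∫_0^5/2 u'v' dx = ∫_0^5/2 (-x^2 - x + 62/15) v dx − 2·v(5/2) for all v ∈ V.

Multiply both sides by a test function v and integrate from 0 to 5/2:
  ∫_0^5/2 −u''(x) v(x) dx = ∫_0^5/2 f(x) v(x) dx.
Integrate the LHS by parts once:
  ∫_0^5/2 −u'' v dx = −[u'(x) v(x)]_0^5/2 + ∫_0^5/2 u'(x) v'(x) dx.
Thus ∫_0^5/2 u'(x) v'(x) dx = ∫_0^5/2 f(x) v(x) dx + [u'(x) v(x)]_0^5/2.
Choose V so that boundary terms are either known or forced to vanish.
u has inhomogeneous Neumann u'(0) = 0, u'(5/2) = -2. [u' v]_0^5/2 = (-2)·v(5/2) − (0)·v(0) = − 2·v(5/2). Take V = H^1(0, 5/2); boundary term becomes part of RHS.
Weak formulation: find u (satisfying any essential BC) such that ∫_0^5/2 u'(x) v'(x) dx = ∫_0^5/2 f v dx − 2·v(5/2) for all v ∈ V (Neumann data are natural BCs: they enter the RHS as boundary terms).
Substituting f(x) = -x^2 - x + 62/15, the right-hand side is ∫_0^5/2 (-x^2 - x + 62/15) v dx − 2·v(5/2).
Compatibility check (pure Neumann): taking v ≡ 1 ∈ V gives 0 = ∫_0^5/2 f dx + (-2) − (0), i.e. ∫_0^5/2 f dx must equal u'(0) − u'(5/2) = 2. Indeed ∫_0^5/2 (-x^2 - x + 62/15) dx = 2, so the data are compatible. The solution is then unique only up to an additive constant (fix it e.g. by requiring ∫_0^5/2 u dx = 0).


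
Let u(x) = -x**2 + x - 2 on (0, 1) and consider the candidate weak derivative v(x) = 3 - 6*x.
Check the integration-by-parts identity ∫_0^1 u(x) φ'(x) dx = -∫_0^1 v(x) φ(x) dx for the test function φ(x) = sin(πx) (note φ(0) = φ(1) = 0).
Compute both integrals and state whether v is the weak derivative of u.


LHS = 0, RHS = 0. No, v is not the weak derivative of u.

u(x) = -x**2 + x - 2, classical derivative u'(x) = 1 - 2*x.
φ(x) = sin(πx), so φ'(x) = π*cos(π*x).
Note φ(0) = φ(1) = 0, so the boundary term u·φ vanishes.
LHS = ∫_0^1 u(x) φ'(x) dx = ∫_0^1 (-π*x^2*cos(π*x) + π*x*cos(π*x) - 2*π*cos(π*x)) dx. Term by term:
  ∫_0^1 -2*π*cos(π*x) dx = 0;  ∫_0^1 π*x*cos(π*x) dx = -2/π;  ∫_0^1 -π*x^2*cos(π*x) dx = 2/π.
Sum: 0 − 2/π + 2/π = 0.
So LHS = 0.
∫_0^1 v(x) φ(x) dx = ∫_0^1 (-6*x*sin(π*x) + 3*sin(π*x)) dx. Term by term:
  ∫_0^1 3*sin(π*x) dx = 6/π;  ∫_0^1 -6*x*sin(π*x) dx = -6/π.
Sum: 6/π − 6/π = 0.
So RHS = -∫_0^1 v(x) φ(x) dx = 0.
LHS = RHS, so the identity holds for this particular φ. But this is necessary, not sufficient: a weak derivative must satisfy the identity for EVERY test function in C_c^∞(0, 1).
Here u is smooth, so its weak derivative equals its classical derivative u'(x) = 1 - 2*x. Since v(x) = 3 - 6*x ≠ u'(x), v is NOT the weak derivative of u — the agreement for this single φ is a coincidence (the difference v − u' happens to be L²-orthogonal to this φ).


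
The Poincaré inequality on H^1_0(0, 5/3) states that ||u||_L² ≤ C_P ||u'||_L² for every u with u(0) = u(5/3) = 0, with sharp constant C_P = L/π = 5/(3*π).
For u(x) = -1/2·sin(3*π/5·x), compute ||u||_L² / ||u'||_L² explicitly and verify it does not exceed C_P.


||u||_L² / ||u'||_L² = 5/(3*π) = C_P.

u(x) = -1/2·sin(3*π/5·x), so u'(x) = -3*π*cos(3*π*x/5)/10.
Writing u(x) = A·sin(kπx/L) with A = -1/2 and k = 1, use ∫_0^L sin²(kπx/L) dx = L/2 and ∫_0^L cos²(kπx/L) dx = L/2.
u² = 1/4·sin²(3*π/5·x) and (u')² = 9*π^2/100·cos²(3*π/5·x), and each of sin², cos² integrates to L/2 = 5/6 over (0, 5/3).
∫_0^5/3 u² dx = 5/24, so ||u||_L² = sqrt(30)/12.
∫_0^5/3 (u')² dx = 3*π^2/40, so ||u'||_L² = sqrt(30)*π/20.
Ratio ||u||_L² / ||u'||_L² = 5/(3*π).
Sharp Poincaré constant on H^1_0(0, 5/3) is C_P = L/π = 5/(3*π), achieved by sin(3*π/5·x).
This is the k = 1 eigenfunction (up to amplitude), so the ratio equals the sharp Poincaré constant exactly.


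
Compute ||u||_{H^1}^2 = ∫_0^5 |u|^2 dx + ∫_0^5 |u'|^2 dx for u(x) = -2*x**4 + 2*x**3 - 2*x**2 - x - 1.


||u||_{H^1}^2 = 70921505/63

The H^1 norm (squared) on an interval (0, L) is
  ||u||_{H^1}^2 = ∫_0^L u(x)^2 dx + ∫_0^L u'(x)^2 dx.
Compute u'(x) = -8*x**3 + 6*x**2 - 4*x - 1.
Then u(x)^2 = 4*x**8 - 8*x**7 + 12*x**6 - 4*x**5 + 4*x**4 + 5*x**2 + 2*x + 1 and u'(x)^2 = 64*x**6 - 96*x**5 + 100*x**4 - 32*x**3 + 4*x**2 + 8*x + 1.
Integrate each monomial from 0 to 5 using ∫_0^5 c·x^n dx = c·5^(n+1)/(n+1):
  ∫_0^5 u(x)^2 dx = ∫_0^5 (4*x^8 - 8*x^7 + 12*x^6 - 4*x^5 + 4*x^4 + 5*x^2 + 2*x + 1) dx. Term by term:
    ∫_0^5 4*x^8 dx = 7812500/9;  ∫_0^5 -8*x^7 dx = -390625;  ∫_0^5 12*x^6 dx = 937500/7;
    ∫_0^5 -4*x^5 dx = -31250/3;  ∫_0^5 4*x^4 dx = 2500;  ∫_0^5 5*x^2 dx = 625/3;
    ∫_0^5 2*x dx = 25;  ∫_0^5 1 dx = 5.
  Sum: 7812500/9 − 390625 + 937500/7 − 31250/3 + 2500 + 625/3 + 25 + 5 = 38031890/63.
  ∫_0^5 u'(x)^2 dx = ∫_0^5 (64*x^6 - 96*x^5 + 100*x^4 - 32*x^3 + 4*x^2 + 8*x + 1) dx. Term by term:
    ∫_0^5 64*x^6 dx = 5000000/7;  ∫_0^5 -96*x^5 dx = -250000;  ∫_0^5 100*x^4 dx = 62500;
    ∫_0^5 -32*x^3 dx = -5000;  ∫_0^5 4*x^2 dx = 500/3;  ∫_0^5 8*x dx = 100;
    ∫_0^5 1 dx = 5.
  Sum: 5000000/7 − 250000 + 62500 − 5000 + 500/3 + 100 + 5 = 10963205/21.
Adding: ||u||_{H^1}^2 = 38031890/63 + 10963205/21 = 70921505/63.


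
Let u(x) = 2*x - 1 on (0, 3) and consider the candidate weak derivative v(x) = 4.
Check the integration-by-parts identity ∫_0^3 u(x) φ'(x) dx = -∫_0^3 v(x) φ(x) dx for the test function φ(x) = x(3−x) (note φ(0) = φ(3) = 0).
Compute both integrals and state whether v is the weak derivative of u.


LHS = -9, RHS = -18. No, v is not the weak derivative of u.

u(x) = 2*x - 1, classical derivative u'(x) = 2.
φ(x) = x(3−x), so φ'(x) = 3 - 2*x.
Note φ(0) = φ(3) = 0, so the boundary term u·φ vanishes.
LHS = ∫_0^3 u(x) φ'(x) dx = ∫_0^3 (-4*x^2 + 8*x - 3) dx. Term by term:
  ∫_0^3 -4*x^2 dx = -36;  ∫_0^3 8*x dx = 36;  ∫_0^3 -3 dx = -9.
Sum: -36 + 36 − 9 = -9.
So LHS = -9.
∫_0^3 v(x) φ(x) dx = ∫_0^3 (-4*x^2 + 12*x) dx. Term by term:
  ∫_0^3 -4*x^2 dx = -36;  ∫_0^3 12*x dx = 54.
Sum: -36 + 54 = 18.
So RHS = -∫_0^3 v(x) φ(x) dx = -18.
LHS − RHS = 9 ≠ 0, so the identity fails.
(For a valid weak derivative the identity must hold for EVERY test function, in particular this one. The failure shows v is NOT the weak derivative of u.)
Correct weak derivative would be u'(x) = 2.


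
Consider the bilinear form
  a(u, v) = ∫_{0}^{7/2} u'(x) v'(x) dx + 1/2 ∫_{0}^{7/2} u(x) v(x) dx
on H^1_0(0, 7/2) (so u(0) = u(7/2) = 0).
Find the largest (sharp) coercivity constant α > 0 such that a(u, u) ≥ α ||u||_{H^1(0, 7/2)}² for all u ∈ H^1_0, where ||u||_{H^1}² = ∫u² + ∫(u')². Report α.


α = (49 + 8*π^2)/(2*(4*π^2 + 49))

Coercivity of a(·,·) on H^1_0(0, 7/2) means a(u, u) ≥ α ||u||_{H^1}² for every u ∈ H^1_0.
The interval has length L = 7/2, and Poincaré/coercivity depend only on L. Here a(u, u) = ∫(u')² + (1/2)·∫u².
Here 0 < c = 1/2 < 1. The condition a(u,u) ≥ α||u||_{H^1}² reads (1−α)∫(u')² ≥ (α−c)∫u². Any admissible α is ≤ 1 (rapidly oscillating u have ∫u²/∫(u')² → 0), and α = 1 would force 0 ≥ (1−c)∫u², impossible since c < 1; so 1−α > 0. By the sharp Poincaré inequality on H^1_0 of an interval of length L, ∫(u')² ≥ (π/L)²∫u² with equality for the first sine mode sin(π(x−x₀)/L) (x₀ the left endpoint), so the inequality holds for all u iff (1−α)(π/L)² ≥ α − c, i.e. α ≤ ((π/L)² + c)/((π/L)² + 1) = (1 + c(L/π)²)/(1 + (L/π)²). With (π/L)² = 4*π^2/49 and c = 1/2, the largest admissible constant is α = ((π/L)² + c)/((π/L)² + 1).
Simplifying, α = (49 + 8*π^2)/(2*(4*π^2 + 49)).
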